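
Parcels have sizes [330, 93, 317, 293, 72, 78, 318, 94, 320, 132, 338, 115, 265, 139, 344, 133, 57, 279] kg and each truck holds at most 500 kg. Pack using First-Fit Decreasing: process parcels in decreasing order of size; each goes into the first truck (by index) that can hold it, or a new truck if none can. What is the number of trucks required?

9

Sorted descending: 344, 338, 330, 320, 318, 317, 293, 279, 265, 139, 133, 132, 115, 94, 93, 78, 72, 57.
344 kg → truck 1 (remaining 156 kg)
338 kg → truck 2 (remaining 162 kg)
330 kg → truck 3 (remaining 170 kg)
320 kg → truck 4 (remaining 180 kg)
318 kg → truck 5 (remaining 182 kg)
317 kg → truck 6 (remaining 183 kg)
293 kg → truck 7 (remaining 207 kg)
279 kg → truck 8 (remaining 221 kg)
265 kg → truck 9 (remaining 235 kg)
139 kg → truck 1 (remaining 17 kg)
133 kg → truck 2 (remaining 29 kg)
132 kg → truck 3 (remaining 38 kg)
115 kg → truck 4 (remaining 65 kg)
94 kg → truck 5 (remaining 88 kg)
93 kg → truck 6 (remaining 90 kg)
78 kg → truck 5 (remaining 10 kg)
72 kg → truck 6 (remaining 18 kg)
57 kg → truck 4 (remaining 8 kg)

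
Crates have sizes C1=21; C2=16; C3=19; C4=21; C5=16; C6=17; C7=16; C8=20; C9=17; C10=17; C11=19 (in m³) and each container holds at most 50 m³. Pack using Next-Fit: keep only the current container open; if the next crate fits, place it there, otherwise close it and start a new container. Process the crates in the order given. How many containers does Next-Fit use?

container 1: place C1 (21 m³), 29 m³ left
container 1: place C2 (16 m³), 13 m³ left
container 2: place C3 (19 m³), 31 m³ left
container 2: place C4 (21 m³), 10 m³ left
container 3: place C5 (16 m³), 34 m³ left
container 3: place C6 (17 m³), 17 m³ left
container 3: place C7 (16 m³), 1 m³ left
container 4: place C8 (20 m³), 30 m³ left
container 4: place C9 (17 m³), 13 m³ left
container 5: place C10 (17 m³), 33 m³ left
container 5: place C11 (19 m³), 14 m³ left
Final containers: [21,16] [19,21] [16,17,16] [20,17] [17,19].

5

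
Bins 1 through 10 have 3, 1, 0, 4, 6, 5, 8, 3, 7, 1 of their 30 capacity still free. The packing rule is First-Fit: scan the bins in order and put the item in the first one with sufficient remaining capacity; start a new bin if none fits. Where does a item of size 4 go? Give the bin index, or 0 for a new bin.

4

Bins with room: bin 4 (4), bin 5 (6), bin 6 (5), bin 7 (8), bin 9 (7).
The first with room is bin 4.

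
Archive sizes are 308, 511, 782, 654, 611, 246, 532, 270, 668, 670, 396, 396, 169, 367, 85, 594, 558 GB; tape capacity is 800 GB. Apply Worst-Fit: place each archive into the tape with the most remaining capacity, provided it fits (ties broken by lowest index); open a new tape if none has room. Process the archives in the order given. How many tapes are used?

Put 308 GB in tape 1; 492 GB remain.
Put 511 GB in tape 2; 289 GB remain.
Put 782 GB in tape 3; 18 GB remain.
Put 654 GB in tape 4; 146 GB remain.
Put 611 GB in tape 5; 189 GB remain.
Put 246 GB in tape 1; 246 GB remain.
Put 532 GB in tape 6; 268 GB remain.
Put 270 GB in tape 2; 19 GB remain.
Put 668 GB in tape 7; 132 GB remain.
Put 670 GB in tape 8; 130 GB remain.
Put 396 GB in tape 9; 404 GB remain.
Put 396 GB in tape 9; 8 GB remain.
Put 169 GB in tape 6; 99 GB remain.
Put 367 GB in tape 10; 433 GB remain.
Put 85 GB in tape 10; 348 GB remain.
Put 594 GB in tape 11; 206 GB remain.
Put 558 GB in tape 12; 242 GB remain.
Final tapes: [308,246] [511,270] [782] [654] [611] [532,169] [668] [670] [396,396] [367,85] [594] [558].

12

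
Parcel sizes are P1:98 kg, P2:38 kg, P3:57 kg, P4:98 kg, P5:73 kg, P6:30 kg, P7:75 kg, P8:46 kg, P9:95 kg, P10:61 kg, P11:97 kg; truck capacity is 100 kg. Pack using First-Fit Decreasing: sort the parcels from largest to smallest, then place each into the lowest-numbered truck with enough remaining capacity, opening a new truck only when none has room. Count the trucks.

9

Sorted descending: 98, 98, 97, 95, 75, 73, 61, 57, 46, 38, 30.
98 kg → truck 1 (remaining 2 kg)
98 kg → truck 2 (remaining 2 kg)
97 kg → truck 3 (remaining 3 kg)
95 kg → truck 4 (remaining 5 kg)
75 kg → truck 5 (remaining 25 kg)
73 kg → truck 6 (remaining 27 kg)
61 kg → truck 7 (remaining 39 kg)
57 kg → truck 8 (remaining 43 kg)
46 kg → truck 9 (remaining 54 kg)
38 kg → truck 7 (remaining 1 kg)
30 kg → truck 8 (remaining 13 kg)
Final trucks: [98] [98] [97] [95] [75] [73] [61,38] [57,30] [46].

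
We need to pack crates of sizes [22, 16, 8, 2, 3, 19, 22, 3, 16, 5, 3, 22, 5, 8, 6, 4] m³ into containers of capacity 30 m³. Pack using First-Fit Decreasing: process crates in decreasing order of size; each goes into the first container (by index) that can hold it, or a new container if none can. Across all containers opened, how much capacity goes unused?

Sorted descending: 22, 22, 22, 19, 16, 16, 8, 8, 6, 5, 5, 4, 3, 3, 3, 2.
container 1: place 22 m³, 8 m³ left
container 2: place 22 m³, 8 m³ left
container 3: place 22 m³, 8 m³ left
container 4: place 19 m³, 11 m³ left
container 5: place 16 m³, 14 m³ left
container 6: place 16 m³, 14 m³ left
container 1: place 8 m³, 0 m³ left
container 2: place 8 m³, 0 m³ left
container 3: place 6 m³, 2 m³ left
container 4: place 5 m³, 6 m³ left
container 4: place 5 m³, 1 m³ left
container 5: place 4 m³, 10 m³ left
container 5: place 3 m³, 7 m³ left
container 5: place 3 m³, 4 m³ left
container 5: place 3 m³, 1 m³ left
container 3: place 2 m³, 0 m³ left
6 containers × 30 m³ = 180 m³; used 164 m³; unused 16 m³.

16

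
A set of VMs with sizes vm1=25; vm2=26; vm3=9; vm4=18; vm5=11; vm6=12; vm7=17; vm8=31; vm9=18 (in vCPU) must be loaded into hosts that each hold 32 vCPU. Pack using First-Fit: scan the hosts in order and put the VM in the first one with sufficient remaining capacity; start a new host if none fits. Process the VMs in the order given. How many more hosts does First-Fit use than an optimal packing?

First-Fit: [25] [26] [9,18] [11,12] [17] [31] [18] → 7 hosts.
Total size 167 vCPU; any packing needs at least ⌈167/32⌉ = 6 hosts.
An optimal packing achieves that bound: [31] [26] [25] [18,12] [18,11] [17,9] → 6 hosts.
Excess: 7 − 6 = 1.

1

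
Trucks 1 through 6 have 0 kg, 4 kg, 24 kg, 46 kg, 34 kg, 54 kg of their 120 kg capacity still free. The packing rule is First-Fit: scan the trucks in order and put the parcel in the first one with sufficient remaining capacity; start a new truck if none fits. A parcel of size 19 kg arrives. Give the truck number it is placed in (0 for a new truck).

Trucks with room: truck 3 (24 kg), truck 4 (46 kg), truck 5 (34 kg), truck 6 (54 kg).
The first with room is truck 3.

3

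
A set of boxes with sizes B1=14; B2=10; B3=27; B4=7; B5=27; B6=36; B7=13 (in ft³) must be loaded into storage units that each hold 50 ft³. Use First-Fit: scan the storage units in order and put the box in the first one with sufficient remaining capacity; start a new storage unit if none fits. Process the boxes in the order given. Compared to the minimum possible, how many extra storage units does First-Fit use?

1

First-Fit: [14,10,7,13] [27] [27] [36] → 4 storage units.
Total size 134 ft³; any packing needs at least ⌈134/50⌉ = 3 storage units.
An optimal packing achieves that bound: [36,14] [27,13,10] [27,7] → 3 storage units.
Excess: 4 − 3 = 1.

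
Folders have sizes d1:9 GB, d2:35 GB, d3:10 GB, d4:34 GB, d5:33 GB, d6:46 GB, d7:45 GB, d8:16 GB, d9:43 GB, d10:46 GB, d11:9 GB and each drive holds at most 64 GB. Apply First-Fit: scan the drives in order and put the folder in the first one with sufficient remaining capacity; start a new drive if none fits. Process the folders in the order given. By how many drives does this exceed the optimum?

0

First-Fit: [9,35,10,9] [34,16] [33] [46] [45] [43] [46] → 7 drives.
7 folders exceed 32 GB (half the capacity), and no two of those can share a drive, so at least 7 drives are needed.
So 7 is already optimal.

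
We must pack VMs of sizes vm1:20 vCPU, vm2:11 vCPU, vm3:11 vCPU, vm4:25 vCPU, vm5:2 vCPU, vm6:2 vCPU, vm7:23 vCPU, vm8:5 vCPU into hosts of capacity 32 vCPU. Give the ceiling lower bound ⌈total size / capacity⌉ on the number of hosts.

Total size = 20 + 11 + 11 + 25 + 2 + 2 + 23 + 5 = 99 vCPU.
⌈99 / 32⌉ = 4.

4 hosts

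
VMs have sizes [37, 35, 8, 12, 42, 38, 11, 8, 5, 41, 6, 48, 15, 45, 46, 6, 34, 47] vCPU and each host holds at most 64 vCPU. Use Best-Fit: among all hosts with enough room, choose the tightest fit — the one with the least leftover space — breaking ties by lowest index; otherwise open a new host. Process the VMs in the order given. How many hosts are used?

Put 37 vCPU in host 1; 27 vCPU remain.
Put 35 vCPU in host 2; 29 vCPU remain.
Put 8 vCPU in host 1; 19 vCPU remain.
Put 12 vCPU in host 1; 7 vCPU remain.
Put 42 vCPU in host 3; 22 vCPU remain.
Put 38 vCPU in host 4; 26 vCPU remain.
Put 11 vCPU in host 3; 11 vCPU remain.
Put 8 vCPU in host 3; 3 vCPU remain.
Put 5 vCPU in host 1; 2 vCPU remain.
Put 41 vCPU in host 5; 23 vCPU remain.
Put 6 vCPU in host 5; 17 vCPU remain.
Put 48 vCPU in host 6; 16 vCPU remain.
Put 15 vCPU in host 6; 1 vCPU remain.
Put 45 vCPU in host 7; 19 vCPU remain.
Put 46 vCPU in host 8; 18 vCPU remain.
Put 6 vCPU in host 5; 11 vCPU remain.
Put 34 vCPU in host 9; 30 vCPU remain.
Put 47 vCPU in host 10; 17 vCPU remain.

10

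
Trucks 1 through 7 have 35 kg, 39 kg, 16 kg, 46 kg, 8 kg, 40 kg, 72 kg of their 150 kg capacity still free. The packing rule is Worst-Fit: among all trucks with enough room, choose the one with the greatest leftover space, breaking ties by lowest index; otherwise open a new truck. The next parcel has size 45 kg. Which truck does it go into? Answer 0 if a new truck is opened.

7

Trucks with room: truck 4 (46 kg), truck 7 (72 kg).
Most room is truck 7 with 72 kg free.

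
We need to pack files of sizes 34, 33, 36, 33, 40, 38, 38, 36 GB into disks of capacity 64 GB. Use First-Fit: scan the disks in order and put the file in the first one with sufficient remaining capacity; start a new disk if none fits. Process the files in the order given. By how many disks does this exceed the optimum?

First-Fit: [34] [33] [36] [33] [40] [38] [38] [36] → 8 disks.
8 files exceed 32 GB (half the capacity), and no two of those can share a disk, so at least 8 disks are needed.
So 8 is already optimal.

0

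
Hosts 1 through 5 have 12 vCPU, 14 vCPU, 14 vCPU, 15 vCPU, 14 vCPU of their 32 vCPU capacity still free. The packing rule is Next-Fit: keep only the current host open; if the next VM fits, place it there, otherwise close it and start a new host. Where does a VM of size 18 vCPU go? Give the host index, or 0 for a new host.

0

Next-Fit only looks at host 5, which has 14 vCPU free.
18 vCPU does not fit, so a new host is opened.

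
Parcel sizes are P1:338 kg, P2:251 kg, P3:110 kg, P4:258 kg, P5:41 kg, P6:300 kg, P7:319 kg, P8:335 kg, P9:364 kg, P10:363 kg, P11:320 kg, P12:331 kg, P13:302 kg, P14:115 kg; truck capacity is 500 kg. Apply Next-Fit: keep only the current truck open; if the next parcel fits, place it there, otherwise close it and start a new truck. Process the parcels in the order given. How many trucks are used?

11

P1 (338 kg) → truck 1 (remaining 162 kg)
P2 (251 kg) → truck 2 (remaining 249 kg)
P3 (110 kg) → truck 2 (remaining 139 kg)
P4 (258 kg) → truck 3 (remaining 242 kg)
P5 (41 kg) → truck 3 (remaining 201 kg)
P6 (300 kg) → truck 4 (remaining 200 kg)
P7 (319 kg) → truck 5 (remaining 181 kg)
P8 (335 kg) → truck 6 (remaining 165 kg)
P9 (364 kg) → truck 7 (remaining 136 kg)
P10 (363 kg) → truck 8 (remaining 137 kg)
P11 (320 kg) → truck 9 (remaining 180 kg)
P12 (331 kg) → truck 10 (remaining 169 kg)
P13 (302 kg) → truck 11 (remaining 198 kg)
P14 (115 kg) → truck 11 (remaining 83 kg)
Final trucks: [338] [251,110] [258,41] [300] [319] [335] [364] [363] [320] [331] [302,115].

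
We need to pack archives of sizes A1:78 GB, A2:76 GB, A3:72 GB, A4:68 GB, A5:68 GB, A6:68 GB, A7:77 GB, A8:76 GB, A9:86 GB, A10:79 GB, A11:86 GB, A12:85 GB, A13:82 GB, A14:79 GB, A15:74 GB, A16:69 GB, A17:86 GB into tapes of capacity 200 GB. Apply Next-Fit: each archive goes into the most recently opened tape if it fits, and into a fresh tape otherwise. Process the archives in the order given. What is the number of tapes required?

9 tapes

Put A1 (78 GB) in tape 1; 122 GB remain.
Put A2 (76 GB) in tape 1; 46 GB remain.
Put A3 (72 GB) in tape 2; 128 GB remain.
Put A4 (68 GB) in tape 2; 60 GB remain.
Put A5 (68 GB) in tape 3; 132 GB remain.
Put A6 (68 GB) in tape 3; 64 GB remain.
Put A7 (77 GB) in tape 4; 123 GB remain.
Put A8 (76 GB) in tape 4; 47 GB remain.
Put A9 (86 GB) in tape 5; 114 GB remain.
Put A10 (79 GB) in tape 5; 35 GB remain.
Put A11 (86 GB) in tape 6; 114 GB remain.
Put A12 (85 GB) in tape 6; 29 GB remain.
Put A13 (82 GB) in tape 7; 118 GB remain.
Put A14 (79 GB) in tape 7; 39 GB remain.
Put A15 (74 GB) in tape 8; 126 GB remain.
Put A16 (69 GB) in tape 8; 57 GB remain.
Put A17 (86 GB) in tape 9; 114 GB remain.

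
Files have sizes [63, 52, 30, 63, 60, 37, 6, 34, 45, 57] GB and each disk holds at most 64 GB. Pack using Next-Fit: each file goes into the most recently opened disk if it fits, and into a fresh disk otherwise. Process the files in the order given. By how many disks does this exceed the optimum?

1

Next-Fit: [63] [52] [30] [63] [60] [37,6] [34] [45] [57] → 9 disks.
8 files exceed 32 GB (half the capacity), and no two of those can share a disk, so at least 8 disks are needed.
An optimal packing achieves that bound: [63] [63] [60] [57,6] [52] [45] [37] [34,30] → 8 disks.
Excess: 9 − 8 = 1.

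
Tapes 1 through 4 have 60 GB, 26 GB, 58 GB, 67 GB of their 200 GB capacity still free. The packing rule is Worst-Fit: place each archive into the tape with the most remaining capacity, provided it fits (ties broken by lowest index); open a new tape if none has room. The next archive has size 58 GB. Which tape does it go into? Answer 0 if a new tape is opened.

4

Tapes with room: tape 1 (60 GB), tape 3 (58 GB), tape 4 (67 GB).
Most room is tape 4 with 67 GB free.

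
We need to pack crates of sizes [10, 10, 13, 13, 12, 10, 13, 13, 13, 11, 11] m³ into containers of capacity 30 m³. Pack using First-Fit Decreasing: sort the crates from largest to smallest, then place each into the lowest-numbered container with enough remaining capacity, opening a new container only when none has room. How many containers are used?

Sorted descending: 13, 13, 13, 13, 13, 12, 11, 11, 10, 10, 10.
13 m³ → container 1 (remaining 17 m³)
13 m³ → container 1 (remaining 4 m³)
13 m³ → container 2 (remaining 17 m³)
13 m³ → container 2 (remaining 4 m³)
13 m³ → container 3 (remaining 17 m³)
12 m³ → container 3 (remaining 5 m³)
11 m³ → container 4 (remaining 19 m³)
11 m³ → container 4 (remaining 8 m³)
10 m³ → container 5 (remaining 20 m³)
10 m³ → container 5 (remaining 10 m³)
10 m³ → container 5 (remaining 0 m³)
Final containers: [13,13] [13,13] [13,12] [11,11] [10,10,10].

5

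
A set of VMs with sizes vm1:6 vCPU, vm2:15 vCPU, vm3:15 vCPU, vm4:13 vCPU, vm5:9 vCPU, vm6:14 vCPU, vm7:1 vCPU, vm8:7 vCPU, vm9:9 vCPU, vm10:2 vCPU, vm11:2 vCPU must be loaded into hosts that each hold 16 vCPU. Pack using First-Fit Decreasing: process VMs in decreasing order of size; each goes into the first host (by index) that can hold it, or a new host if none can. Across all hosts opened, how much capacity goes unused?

3

Sorted descending: 15, 15, 14, 13, 9, 9, 7, 6, 2, 2, 1.
15 vCPU → host 1 (remaining 1 vCPU)
15 vCPU → host 2 (remaining 1 vCPU)
14 vCPU → host 3 (remaining 2 vCPU)
13 vCPU → host 4 (remaining 3 vCPU)
9 vCPU → host 5 (remaining 7 vCPU)
9 vCPU → host 6 (remaining 7 vCPU)
7 vCPU → host 5 (remaining 0 vCPU)
6 vCPU → host 6 (remaining 1 vCPU)
2 vCPU → host 3 (remaining 0 vCPU)
2 vCPU → host 4 (remaining 1 vCPU)
1 vCPU → host 1 (remaining 0 vCPU)
6 hosts × 16 vCPU = 96 vCPU; used 93 vCPU; unused 3 vCPU.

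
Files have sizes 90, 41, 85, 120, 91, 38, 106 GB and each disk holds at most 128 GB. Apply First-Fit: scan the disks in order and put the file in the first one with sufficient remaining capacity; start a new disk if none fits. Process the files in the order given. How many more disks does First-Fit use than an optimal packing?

0

First-Fit: [90,38] [41,85] [120] [91] [106] → 5 disks.
Total size 571 GB; any packing needs at least ⌈571/128⌉ = 5 disks.
So 5 is already optimal.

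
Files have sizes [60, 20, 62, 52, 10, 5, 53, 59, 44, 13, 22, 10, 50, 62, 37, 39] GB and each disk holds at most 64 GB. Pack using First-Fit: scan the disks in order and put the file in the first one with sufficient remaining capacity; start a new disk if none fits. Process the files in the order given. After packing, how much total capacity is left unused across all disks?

106

Put 60 GB in disk 1; 4 GB remain.
Put 20 GB in disk 2; 44 GB remain.
Put 62 GB in disk 3; 2 GB remain.
Put 52 GB in disk 4; 12 GB remain.
Put 10 GB in disk 2; 34 GB remain.
Put 5 GB in disk 2; 29 GB remain.
Put 53 GB in disk 5; 11 GB remain.
Put 59 GB in disk 6; 5 GB remain.
Put 44 GB in disk 7; 20 GB remain.
Put 13 GB in disk 2; 16 GB remain.
Put 22 GB in disk 8; 42 GB remain.
Put 10 GB in disk 2; 6 GB remain.
Put 50 GB in disk 9; 14 GB remain.
Put 62 GB in disk 10; 2 GB remain.
Put 37 GB in disk 8; 5 GB remain.
Put 39 GB in disk 11; 25 GB remain.
11 disks × 64 GB = 704 GB; used 598 GB; unused 106 GB.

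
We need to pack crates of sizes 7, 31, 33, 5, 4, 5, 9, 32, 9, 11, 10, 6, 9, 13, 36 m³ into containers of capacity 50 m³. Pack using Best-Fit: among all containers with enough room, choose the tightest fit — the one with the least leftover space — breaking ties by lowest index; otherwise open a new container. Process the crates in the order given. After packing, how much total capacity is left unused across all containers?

7 m³ → container 1 (remaining 43 m³)
31 m³ → container 1 (remaining 12 m³)
33 m³ → container 2 (remaining 17 m³)
5 m³ → container 1 (remaining 7 m³)
4 m³ → container 1 (remaining 3 m³)
5 m³ → container 2 (remaining 12 m³)
9 m³ → container 2 (remaining 3 m³)
32 m³ → container 3 (remaining 18 m³)
9 m³ → container 3 (remaining 9 m³)
11 m³ → container 4 (remaining 39 m³)
10 m³ → container 4 (remaining 29 m³)
6 m³ → container 3 (remaining 3 m³)
9 m³ → container 4 (remaining 20 m³)
13 m³ → container 4 (remaining 7 m³)
36 m³ → container 5 (remaining 14 m³)
5 containers × 50 m³ = 250 m³; used 220 m³; unused 30 m³.

30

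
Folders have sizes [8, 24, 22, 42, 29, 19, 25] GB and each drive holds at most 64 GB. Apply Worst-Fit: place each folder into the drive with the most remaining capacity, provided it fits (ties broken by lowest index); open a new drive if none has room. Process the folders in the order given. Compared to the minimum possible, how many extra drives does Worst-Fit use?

Worst-Fit: [8,24,22] [42] [29,19] [25] → 4 drives.
Total size 169 GB; any packing needs at least ⌈169/64⌉ = 3 drives.
An optimal packing achieves that bound: [42,22] [29,25,8] [24,19] → 3 drives.
Excess: 4 − 3 = 1.

1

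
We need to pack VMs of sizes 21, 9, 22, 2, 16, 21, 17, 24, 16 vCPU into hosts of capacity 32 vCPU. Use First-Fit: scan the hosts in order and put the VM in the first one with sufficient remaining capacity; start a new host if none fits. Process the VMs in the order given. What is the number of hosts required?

Put 21 vCPU in host 1; 11 vCPU remain.
Put 9 vCPU in host 1; 2 vCPU remain.
Put 22 vCPU in host 2; 10 vCPU remain.
Put 2 vCPU in host 1; 0 vCPU remain.
Put 16 vCPU in host 3; 16 vCPU remain.
Put 21 vCPU in host 4; 11 vCPU remain.
Put 17 vCPU in host 5; 15 vCPU remain.
Put 24 vCPU in host 6; 8 vCPU remain.
Put 16 vCPU in host 3; 0 vCPU remain.
Final hosts: [21,9,2] [22] [16,16] [21] [17] [24].

6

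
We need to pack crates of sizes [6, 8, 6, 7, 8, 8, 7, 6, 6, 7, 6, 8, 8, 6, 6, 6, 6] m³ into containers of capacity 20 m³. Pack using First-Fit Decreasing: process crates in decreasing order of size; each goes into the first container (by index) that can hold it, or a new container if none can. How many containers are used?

Sorted descending: 8, 8, 8, 8, 8, 7, 7, 7, 6, 6, 6, 6, 6, 6, 6, 6, 6.
container 1: place 8 m³, 12 m³ left
container 1: place 8 m³, 4 m³ left
container 2: place 8 m³, 12 m³ left
container 2: place 8 m³, 4 m³ left
container 3: place 8 m³, 12 m³ left
container 3: place 7 m³, 5 m³ left
container 4: place 7 m³, 13 m³ left
container 4: place 7 m³, 6 m³ left
container 4: place 6 m³, 0 m³ left
container 5: place 6 m³, 14 m³ left
container 5: place 6 m³, 8 m³ left
container 5: place 6 m³, 2 m³ left
container 6: place 6 m³, 14 m³ left
container 6: place 6 m³, 8 m³ left
container 6: place 6 m³, 2 m³ left
container 7: place 6 m³, 14 m³ left
container 7: place 6 m³, 8 m³ left

7 containers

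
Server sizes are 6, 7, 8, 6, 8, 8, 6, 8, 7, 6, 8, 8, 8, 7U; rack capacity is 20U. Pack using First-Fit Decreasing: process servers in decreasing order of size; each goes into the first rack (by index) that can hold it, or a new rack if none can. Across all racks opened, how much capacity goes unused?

19

Sorted descending: 8, 8, 8, 8, 8, 8, 8, 7, 7, 7, 6, 6, 6, 6.
8U → rack 1 (remaining 12U)
8U → rack 1 (remaining 4U)
8U → rack 2 (remaining 12U)
8U → rack 2 (remaining 4U)
8U → rack 3 (remaining 12U)
8U → rack 3 (remaining 4U)
8U → rack 4 (remaining 12U)
7U → rack 4 (remaining 5U)
7U → rack 5 (remaining 13U)
7U → rack 5 (remaining 6U)
6U → rack 5 (remaining 0U)
6U → rack 6 (remaining 14U)
6U → rack 6 (remaining 8U)
6U → rack 6 (remaining 2U)
6 racks × 20U = 120U; used 101U; unused 19U.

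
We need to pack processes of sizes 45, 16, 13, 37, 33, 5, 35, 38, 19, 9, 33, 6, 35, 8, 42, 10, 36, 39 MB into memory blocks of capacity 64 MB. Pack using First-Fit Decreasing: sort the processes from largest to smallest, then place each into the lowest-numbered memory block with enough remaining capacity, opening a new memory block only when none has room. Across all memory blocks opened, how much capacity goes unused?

Sorted descending: 45, 42, 39, 38, 37, 36, 35, 35, 33, 33, 19, 16, 13, 10, 9, 8, 6, 5.
Put 45 MB in memory block 1; 19 MB remain.
Put 42 MB in memory block 2; 22 MB remain.
Put 39 MB in memory block 3; 25 MB remain.
Put 38 MB in memory block 4; 26 MB remain.
Put 37 MB in memory block 5; 27 MB remain.
Put 36 MB in memory block 6; 28 MB remain.
Put 35 MB in memory block 7; 29 MB remain.
Put 35 MB in memory block 8; 29 MB remain.
Put 33 MB in memory block 9; 31 MB remain.
Put 33 MB in memory block 10; 31 MB remain.
Put 19 MB in memory block 1; 0 MB remain.
Put 16 MB in memory block 2; 6 MB remain.
Put 13 MB in memory block 3; 12 MB remain.
Put 10 MB in memory block 3; 2 MB remain.
Put 9 MB in memory block 4; 17 MB remain.
Put 8 MB in memory block 4; 9 MB remain.
Put 6 MB in memory block 2; 0 MB remain.
Put 5 MB in memory block 4; 4 MB remain.
10 memory blocks × 64 MB = 640 MB; used 459 MB; unused 181 MB.

181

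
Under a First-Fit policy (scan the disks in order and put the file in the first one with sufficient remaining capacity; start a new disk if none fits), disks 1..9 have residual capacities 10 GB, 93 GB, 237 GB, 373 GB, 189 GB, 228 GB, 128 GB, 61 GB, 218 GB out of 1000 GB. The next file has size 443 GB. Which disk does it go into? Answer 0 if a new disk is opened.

No disk has ≥ 443 GB free, so a new disk is opened.

0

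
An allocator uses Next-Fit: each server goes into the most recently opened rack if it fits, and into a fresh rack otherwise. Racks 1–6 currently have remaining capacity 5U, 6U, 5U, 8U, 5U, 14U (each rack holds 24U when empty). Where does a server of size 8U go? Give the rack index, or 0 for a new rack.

Next-Fit only looks at rack 6, which has 14U free.
8U fits there.

6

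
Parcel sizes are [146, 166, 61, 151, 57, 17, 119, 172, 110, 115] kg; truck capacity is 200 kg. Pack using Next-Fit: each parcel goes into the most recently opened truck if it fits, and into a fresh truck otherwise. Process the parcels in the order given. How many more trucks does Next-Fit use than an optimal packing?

1

Next-Fit: [146] [166] [61] [151] [57,17,119] [172] [110] [115] → 8 trucks.
7 parcels exceed 100 kg (half the capacity), and no two of those can share a truck, so at least 7 trucks are needed.
An optimal packing achieves that bound: [172,17] [166] [151] [146] [119,61] [115,57] [110] → 7 trucks.
Excess: 8 − 7 = 1.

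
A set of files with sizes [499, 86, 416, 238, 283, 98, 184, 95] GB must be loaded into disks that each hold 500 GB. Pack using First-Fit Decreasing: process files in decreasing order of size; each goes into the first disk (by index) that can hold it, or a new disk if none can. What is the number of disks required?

5 disks

Sorted descending: 499, 416, 283, 238, 184, 98, 95, 86.
disk 1: place 499 GB, 1 GB left
disk 2: place 416 GB, 84 GB left
disk 3: place 283 GB, 217 GB left
disk 4: place 238 GB, 262 GB left
disk 3: place 184 GB, 33 GB left
disk 4: place 98 GB, 164 GB left
disk 4: place 95 GB, 69 GB left
disk 5: place 86 GB, 414 GB left
Final disks: [499] [416] [283,184] [238,98,95] [86].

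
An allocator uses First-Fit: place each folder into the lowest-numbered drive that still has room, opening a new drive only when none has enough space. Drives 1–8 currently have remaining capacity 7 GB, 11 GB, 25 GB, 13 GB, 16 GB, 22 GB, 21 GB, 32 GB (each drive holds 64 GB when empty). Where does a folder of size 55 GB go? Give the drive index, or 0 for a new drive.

No drive has ≥ 55 GB free, so a new drive is opened.

0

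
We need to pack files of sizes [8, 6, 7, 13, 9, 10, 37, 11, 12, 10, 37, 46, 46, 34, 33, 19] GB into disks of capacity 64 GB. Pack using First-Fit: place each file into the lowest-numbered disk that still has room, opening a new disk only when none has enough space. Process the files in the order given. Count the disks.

Put 8 GB in disk 1; 56 GB remain.
Put 6 GB in disk 1; 50 GB remain.
Put 7 GB in disk 1; 43 GB remain.
Put 13 GB in disk 1; 30 GB remain.
Put 9 GB in disk 1; 21 GB remain.
Put 10 GB in disk 1; 11 GB remain.
Put 37 GB in disk 2; 27 GB remain.
Put 11 GB in disk 1; 0 GB remain.
Put 12 GB in disk 2; 15 GB remain.
Put 10 GB in disk 2; 5 GB remain.
Put 37 GB in disk 3; 27 GB remain.
Put 46 GB in disk 4; 18 GB remain.
Put 46 GB in disk 5; 18 GB remain.
Put 34 GB in disk 6; 30 GB remain.
Put 33 GB in disk 7; 31 GB remain.
Put 19 GB in disk 3; 8 GB remain.

7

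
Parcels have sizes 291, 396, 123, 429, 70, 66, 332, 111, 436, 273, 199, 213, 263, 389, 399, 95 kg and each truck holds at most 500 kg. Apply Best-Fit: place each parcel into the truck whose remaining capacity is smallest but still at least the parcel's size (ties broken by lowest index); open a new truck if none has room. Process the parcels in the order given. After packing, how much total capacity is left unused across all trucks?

truck 1: place 291 kg, 209 kg left
truck 2: place 396 kg, 104 kg left
truck 1: place 123 kg, 86 kg left
truck 3: place 429 kg, 71 kg left
truck 3: place 70 kg, 1 kg left
truck 1: place 66 kg, 20 kg left
truck 4: place 332 kg, 168 kg left
truck 4: place 111 kg, 57 kg left
truck 5: place 436 kg, 64 kg left
truck 6: place 273 kg, 227 kg left
truck 6: place 199 kg, 28 kg left
truck 7: place 213 kg, 287 kg left
truck 7: place 263 kg, 24 kg left
truck 8: place 389 kg, 111 kg left
truck 9: place 399 kg, 101 kg left
truck 9: place 95 kg, 6 kg left
9 trucks × 500 kg = 4500 kg; used 4085 kg; unused 415 kg.

415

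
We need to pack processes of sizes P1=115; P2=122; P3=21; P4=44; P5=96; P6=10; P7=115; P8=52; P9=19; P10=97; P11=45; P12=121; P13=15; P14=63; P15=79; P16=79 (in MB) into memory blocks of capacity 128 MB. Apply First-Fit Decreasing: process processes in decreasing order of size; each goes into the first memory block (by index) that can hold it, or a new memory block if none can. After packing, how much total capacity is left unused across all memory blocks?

Sorted descending: 122, 121, 115, 115, 97, 96, 79, 79, 63, 52, 45, 44, 21, 19, 15, 10.
memory block 1: place 122 MB, 6 MB left
memory block 2: place 121 MB, 7 MB left
memory block 3: place 115 MB, 13 MB left
memory block 4: place 115 MB, 13 MB left
memory block 5: place 97 MB, 31 MB left
memory block 6: place 96 MB, 32 MB left
memory block 7: place 79 MB, 49 MB left
memory block 8: place 79 MB, 49 MB left
memory block 9: place 63 MB, 65 MB left
memory block 9: place 52 MB, 13 MB left
memory block 7: place 45 MB, 4 MB left
memory block 8: place 44 MB, 5 MB left
memory block 5: place 21 MB, 10 MB left
memory block 6: place 19 MB, 13 MB left
memory block 10: place 15 MB, 113 MB left
memory block 3: place 10 MB, 3 MB left
10 memory blocks × 128 MB = 1280 MB; used 1093 MB; unused 187 MB.

187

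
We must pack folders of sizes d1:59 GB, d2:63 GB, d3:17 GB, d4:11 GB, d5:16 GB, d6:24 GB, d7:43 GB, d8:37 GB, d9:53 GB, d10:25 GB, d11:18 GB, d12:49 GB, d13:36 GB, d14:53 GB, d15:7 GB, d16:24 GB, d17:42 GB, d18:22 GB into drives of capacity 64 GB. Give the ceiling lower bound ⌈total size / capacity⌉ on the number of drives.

Total size = 59 + 63 + 17 + 11 + 16 + 24 + 43 + 37 + 53 + 25 + 18 + 49 + 36 + 53 + 7 + 24 + 42 + 22 = 599 GB.
⌈599 / 64⌉ = 10.

10 drives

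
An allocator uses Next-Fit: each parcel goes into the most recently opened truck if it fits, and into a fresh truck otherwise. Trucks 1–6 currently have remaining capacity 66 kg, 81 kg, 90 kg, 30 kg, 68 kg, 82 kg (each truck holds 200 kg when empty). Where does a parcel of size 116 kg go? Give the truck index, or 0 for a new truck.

0

Next-Fit only looks at truck 6, which has 82 kg free.
116 kg does not fit, so a new truck is opened.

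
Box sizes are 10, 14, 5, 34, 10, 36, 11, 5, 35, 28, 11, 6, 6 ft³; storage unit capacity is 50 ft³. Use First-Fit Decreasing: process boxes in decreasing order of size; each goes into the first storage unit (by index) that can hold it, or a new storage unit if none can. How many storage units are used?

Sorted descending: 36, 35, 34, 28, 14, 11, 11, 10, 10, 6, 6, 5, 5.
Put 36 ft³ in storage unit 1; 14 ft³ remain.
Put 35 ft³ in storage unit 2; 15 ft³ remain.
Put 34 ft³ in storage unit 3; 16 ft³ remain.
Put 28 ft³ in storage unit 4; 22 ft³ remain.
Put 14 ft³ in storage unit 1; 0 ft³ remain.
Put 11 ft³ in storage unit 2; 4 ft³ remain.
Put 11 ft³ in storage unit 3; 5 ft³ remain.
Put 10 ft³ in storage unit 4; 12 ft³ remain.
Put 10 ft³ in storage unit 4; 2 ft³ remain.
Put 6 ft³ in storage unit 5; 44 ft³ remain.
Put 6 ft³ in storage unit 5; 38 ft³ remain.
Put 5 ft³ in storage unit 3; 0 ft³ remain.
Put 5 ft³ in storage unit 5; 33 ft³ remain.
Final storage units: [36,14] [35,11] [34,11,5] [28,10,10] [6,6,5].

5 storage units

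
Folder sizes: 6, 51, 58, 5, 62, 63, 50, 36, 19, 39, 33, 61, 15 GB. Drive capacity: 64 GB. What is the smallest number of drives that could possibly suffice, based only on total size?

8

Total size = 6 + 51 + 58 + 5 + 62 + 63 + 50 + 36 + 19 + 39 + 33 + 61 + 15 = 498 GB.
⌈498 / 64⌉ = 8.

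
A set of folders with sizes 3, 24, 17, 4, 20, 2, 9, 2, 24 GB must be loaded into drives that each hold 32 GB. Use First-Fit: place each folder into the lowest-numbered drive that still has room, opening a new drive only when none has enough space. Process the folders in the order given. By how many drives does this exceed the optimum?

0

First-Fit: [3,24,4] [17,2,9,2] [20] [24] → 4 drives.
Total size 105 GB; any packing needs at least ⌈105/32⌉ = 4 drives.
So 4 is already optimal.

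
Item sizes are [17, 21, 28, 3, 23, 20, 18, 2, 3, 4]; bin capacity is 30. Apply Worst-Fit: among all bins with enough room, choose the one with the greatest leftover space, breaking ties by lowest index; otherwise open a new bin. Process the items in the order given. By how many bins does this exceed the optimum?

0

Worst-Fit: [17,3,3] [21] [28] [23] [20,4] [18,2] → 6 bins.
6 items exceed 15 (half the capacity), and no two of those can share a bin, so at least 6 bins are needed.
So 6 is already optimal.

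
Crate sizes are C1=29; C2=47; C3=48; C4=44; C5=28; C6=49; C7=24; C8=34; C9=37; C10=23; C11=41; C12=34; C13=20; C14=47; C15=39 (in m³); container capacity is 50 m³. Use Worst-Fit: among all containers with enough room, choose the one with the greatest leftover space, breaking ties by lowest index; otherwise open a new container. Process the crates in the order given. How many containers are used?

C1 (29 m³) → container 1 (remaining 21 m³)
C2 (47 m³) → container 2 (remaining 3 m³)
C3 (48 m³) → container 3 (remaining 2 m³)
C4 (44 m³) → container 4 (remaining 6 m³)
C5 (28 m³) → container 5 (remaining 22 m³)
C6 (49 m³) → container 6 (remaining 1 m³)
C7 (24 m³) → container 7 (remaining 26 m³)
C8 (34 m³) → container 8 (remaining 16 m³)
C9 (37 m³) → container 9 (remaining 13 m³)
C10 (23 m³) → container 7 (remaining 3 m³)
C11 (41 m³) → container 10 (remaining 9 m³)
C12 (34 m³) → container 11 (remaining 16 m³)
C13 (20 m³) → container 5 (remaining 2 m³)
C14 (47 m³) → container 12 (remaining 3 m³)
C15 (39 m³) → container 13 (remaining 11 m³)
Final containers: [29] [47] [48] [44] [28,20] [49] [24,23] [34] [37] [41] [34] [47] [39].

13 containers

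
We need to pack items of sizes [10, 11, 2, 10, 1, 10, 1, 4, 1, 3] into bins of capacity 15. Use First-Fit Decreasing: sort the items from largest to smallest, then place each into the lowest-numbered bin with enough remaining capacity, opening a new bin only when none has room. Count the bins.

Sorted descending: 11, 10, 10, 10, 4, 3, 2, 1, 1, 1.
11 → bin 1 (remaining 4)
10 → bin 2 (remaining 5)
10 → bin 3 (remaining 5)
10 → bin 4 (remaining 5)
4 → bin 1 (remaining 0)
3 → bin 2 (remaining 2)
2 → bin 2 (remaining 0)
1 → bin 3 (remaining 4)
1 → bin 3 (remaining 3)
1 → bin 3 (remaining 2)

4 bins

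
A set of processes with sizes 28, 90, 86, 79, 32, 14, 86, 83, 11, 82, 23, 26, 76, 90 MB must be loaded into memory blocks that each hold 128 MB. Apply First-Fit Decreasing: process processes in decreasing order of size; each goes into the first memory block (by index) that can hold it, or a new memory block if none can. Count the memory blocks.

8

Sorted descending: 90, 90, 86, 86, 83, 82, 79, 76, 32, 28, 26, 23, 14, 11.
90 MB → memory block 1 (remaining 38 MB)
90 MB → memory block 2 (remaining 38 MB)
86 MB → memory block 3 (remaining 42 MB)
86 MB → memory block 4 (remaining 42 MB)
83 MB → memory block 5 (remaining 45 MB)
82 MB → memory block 6 (remaining 46 MB)
79 MB → memory block 7 (remaining 49 MB)
76 MB → memory block 8 (remaining 52 MB)
32 MB → memory block 1 (remaining 6 MB)
28 MB → memory block 2 (remaining 10 MB)
26 MB → memory block 3 (remaining 16 MB)
23 MB → memory block 4 (remaining 19 MB)
14 MB → memory block 3 (remaining 2 MB)
11 MB → memory block 4 (remaining 8 MB)
Final memory blocks: [90,32] [90,28] [86,26,14] [86,23,11] [83] [82] [79] [76].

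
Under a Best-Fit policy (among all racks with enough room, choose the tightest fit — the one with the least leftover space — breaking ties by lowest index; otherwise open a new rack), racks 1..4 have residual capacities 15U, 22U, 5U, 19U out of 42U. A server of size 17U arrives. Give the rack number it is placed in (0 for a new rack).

4

Racks with room: rack 2 (22U), rack 4 (19U).
Tightest fit is rack 4 with 19U free.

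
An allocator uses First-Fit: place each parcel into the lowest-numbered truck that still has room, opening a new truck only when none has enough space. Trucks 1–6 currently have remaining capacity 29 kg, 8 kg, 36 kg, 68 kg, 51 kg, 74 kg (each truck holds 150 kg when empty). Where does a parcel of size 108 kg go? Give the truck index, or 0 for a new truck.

No truck has ≥ 108 kg free, so a new truck is opened.

0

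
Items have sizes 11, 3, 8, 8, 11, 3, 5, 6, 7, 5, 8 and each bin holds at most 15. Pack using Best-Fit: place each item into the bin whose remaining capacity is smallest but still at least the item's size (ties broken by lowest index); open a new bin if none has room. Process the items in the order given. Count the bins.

11 → bin 1 (remaining 4)
3 → bin 1 (remaining 1)
8 → bin 2 (remaining 7)
8 → bin 3 (remaining 7)
11 → bin 4 (remaining 4)
3 → bin 4 (remaining 1)
5 → bin 2 (remaining 2)
6 → bin 3 (remaining 1)
7 → bin 5 (remaining 8)
5 → bin 5 (remaining 3)
8 → bin 6 (remaining 7)

6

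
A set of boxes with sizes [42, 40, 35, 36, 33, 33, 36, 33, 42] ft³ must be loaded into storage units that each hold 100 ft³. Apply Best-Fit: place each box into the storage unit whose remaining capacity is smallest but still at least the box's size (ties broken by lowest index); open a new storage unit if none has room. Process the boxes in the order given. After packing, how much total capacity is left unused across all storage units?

storage unit 1: place 42 ft³, 58 ft³ left
storage unit 1: place 40 ft³, 18 ft³ left
storage unit 2: place 35 ft³, 65 ft³ left
storage unit 2: place 36 ft³, 29 ft³ left
storage unit 3: place 33 ft³, 67 ft³ left
storage unit 3: place 33 ft³, 34 ft³ left
storage unit 4: place 36 ft³, 64 ft³ left
storage unit 3: place 33 ft³, 1 ft³ left
storage unit 4: place 42 ft³, 22 ft³ left
4 storage units × 100 ft³ = 400 ft³; used 330 ft³; unused 70 ft³.

70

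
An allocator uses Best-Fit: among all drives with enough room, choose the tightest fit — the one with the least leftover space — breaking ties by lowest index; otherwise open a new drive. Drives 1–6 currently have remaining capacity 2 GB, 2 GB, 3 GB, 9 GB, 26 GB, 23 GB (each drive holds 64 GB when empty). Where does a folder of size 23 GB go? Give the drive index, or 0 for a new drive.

Drives with room: drive 5 (26 GB), drive 6 (23 GB).
Tightest fit is drive 6 with 23 GB free.

6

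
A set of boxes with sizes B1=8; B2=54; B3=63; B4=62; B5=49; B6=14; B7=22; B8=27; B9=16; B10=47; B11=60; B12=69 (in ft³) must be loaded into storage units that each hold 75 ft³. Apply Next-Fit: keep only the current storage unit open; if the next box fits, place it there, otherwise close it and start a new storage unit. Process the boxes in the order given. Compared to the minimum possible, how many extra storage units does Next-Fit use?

Next-Fit: [8,54] [63] [62] [49,14] [22,27,16] [47] [60] [69] → 8 storage units.
Total size 491 ft³; any packing needs at least ⌈491/75⌉ = 7 storage units.
An optimal packing achieves that bound: [69] [63,8] [62] [60,14] [54,16] [49,22] [47,27] → 7 storage units.
Excess: 8 − 7 = 1.

1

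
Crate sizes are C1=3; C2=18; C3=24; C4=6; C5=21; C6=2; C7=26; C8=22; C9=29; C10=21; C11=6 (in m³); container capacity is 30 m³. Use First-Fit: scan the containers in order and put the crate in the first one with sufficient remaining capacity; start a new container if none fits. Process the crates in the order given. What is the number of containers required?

Put C1 (3 m³) in container 1; 27 m³ remain.
Put C2 (18 m³) in container 1; 9 m³ remain.
Put C3 (24 m³) in container 2; 6 m³ remain.
Put C4 (6 m³) in container 1; 3 m³ remain.
Put C5 (21 m³) in container 3; 9 m³ remain.
Put C6 (2 m³) in container 1; 1 m³ remain.
Put C7 (26 m³) in container 4; 4 m³ remain.
Put C8 (22 m³) in container 5; 8 m³ remain.
Put C9 (29 m³) in container 6; 1 m³ remain.
Put C10 (21 m³) in container 7; 9 m³ remain.
Put C11 (6 m³) in container 2; 0 m³ remain.
Final containers: [3,18,6,2] [24,6] [21] [26] [22] [29] [21].

7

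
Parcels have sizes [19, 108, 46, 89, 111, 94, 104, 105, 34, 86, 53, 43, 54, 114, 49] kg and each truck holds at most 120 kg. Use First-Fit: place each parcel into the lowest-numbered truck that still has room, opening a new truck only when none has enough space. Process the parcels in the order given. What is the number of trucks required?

11

Put 19 kg in truck 1; 101 kg remain.
Put 108 kg in truck 2; 12 kg remain.
Put 46 kg in truck 1; 55 kg remain.
Put 89 kg in truck 3; 31 kg remain.
Put 111 kg in truck 4; 9 kg remain.
Put 94 kg in truck 5; 26 kg remain.
Put 104 kg in truck 6; 16 kg remain.
Put 105 kg in truck 7; 15 kg remain.
Put 34 kg in truck 1; 21 kg remain.
Put 86 kg in truck 8; 34 kg remain.
Put 53 kg in truck 9; 67 kg remain.
Put 43 kg in truck 9; 24 kg remain.
Put 54 kg in truck 10; 66 kg remain.
Put 114 kg in truck 11; 6 kg remain.
Put 49 kg in truck 10; 17 kg remain.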